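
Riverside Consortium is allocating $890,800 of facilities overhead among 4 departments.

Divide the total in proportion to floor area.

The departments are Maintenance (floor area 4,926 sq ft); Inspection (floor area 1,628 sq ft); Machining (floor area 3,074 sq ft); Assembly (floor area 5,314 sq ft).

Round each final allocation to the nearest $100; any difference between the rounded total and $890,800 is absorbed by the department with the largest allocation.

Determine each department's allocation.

Maintenance: $293,700 · Inspection: $97,100 · Machining: $183,300 · Assembly: $316,700

Floor area total: 14,942.
Raw shares: Maintenance 4,926/14,942 × $890,800 = 293,674.26; Inspection 1,628/14,942 × $890,800 = 97,056.78; Machining 3,074/14,942 × $890,800 = 183,263.23; Assembly 5,314/14,942 × $890,800 = 316,805.73.
Rounded to nearest $100: Maintenance $293,700; Inspection $97,100; Machining $183,300; Assembly $316,800. Sum = $890,900.
Difference $890,800 − $890,900 = −$100 applied to largest allocation (Assembly): Assembly becomes $316,700.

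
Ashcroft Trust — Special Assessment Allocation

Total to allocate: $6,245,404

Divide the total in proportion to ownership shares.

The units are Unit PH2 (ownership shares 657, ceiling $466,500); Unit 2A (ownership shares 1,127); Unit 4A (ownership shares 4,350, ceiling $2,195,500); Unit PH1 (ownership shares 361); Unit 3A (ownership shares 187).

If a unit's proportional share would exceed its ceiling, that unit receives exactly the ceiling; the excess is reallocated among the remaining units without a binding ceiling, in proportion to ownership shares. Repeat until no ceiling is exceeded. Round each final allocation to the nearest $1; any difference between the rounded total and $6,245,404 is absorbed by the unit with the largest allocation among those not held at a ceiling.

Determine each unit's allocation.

Sum of ownership shares: 6,682.
Proportional shares (ignoring caps): Unit PH2 614,072.20; Unit 2A 1,053,362.81; Unit 4A 4,065,774.83; Unit PH1 337,412.58; Unit 3A 174,781.58.
Held at cap: Unit PH2 ($466,500), Unit 4A ($2,195,500); residual $3,583,404 reallocated over remaining ownership shares 1,675.
Redistributed shares: Unit 2A 2,411,042.57 → $2,411,043; Unit PH1 772,303.79 → $772,304; Unit 3A 400,057.64 → $400,058.
Rounding difference −$1 applied to Unit 2A → $2,411,042.

Unit PH2: $466,500 · Unit 2A: $2,411,042 · Unit 4A: $2,195,500 · Unit PH1: $772,304 · Unit 3A: $400,058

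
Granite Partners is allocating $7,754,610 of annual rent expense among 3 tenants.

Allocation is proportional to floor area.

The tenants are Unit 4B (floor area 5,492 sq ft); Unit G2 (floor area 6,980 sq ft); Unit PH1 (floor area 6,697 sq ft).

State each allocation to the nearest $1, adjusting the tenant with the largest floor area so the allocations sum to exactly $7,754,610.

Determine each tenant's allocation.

Unit 4B: $2,221,729; Unit G2: $2,823,683; Unit PH1: $2,709,198

Combined floor area = 5,492 + 6,980 + 6,697 = 19,169.
Pro-rata amounts: Unit 4B 2,221,728.73; Unit G2 2,823,682.92; Unit PH1 2,709,198.35.
At nearest $1: Unit 4B $2,221,729; Unit G2 $2,823,683; Unit PH1 $2,709,198. Sum = $7,754,610.
Sum already equals the total — no adjustment.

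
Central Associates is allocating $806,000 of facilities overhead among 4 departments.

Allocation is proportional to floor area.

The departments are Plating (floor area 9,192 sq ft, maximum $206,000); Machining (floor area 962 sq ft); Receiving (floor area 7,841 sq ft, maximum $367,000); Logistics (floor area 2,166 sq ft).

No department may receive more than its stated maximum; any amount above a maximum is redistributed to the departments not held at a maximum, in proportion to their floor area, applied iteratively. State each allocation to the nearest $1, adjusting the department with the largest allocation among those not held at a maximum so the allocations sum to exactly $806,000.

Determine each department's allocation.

Floor area total: 20,161.
Proportional shares (ignoring caps): Plating 367,479.39; Machining 38,459.01; Receiving 313,468.88; Logistics 86,592.73.
Cap binds for Plating ($206,000); balance $600,000 reallocated over remaining floor area 10,969.
Cap binds for Receiving ($367,000); balance $233,000 reallocated over remaining floor area 3,128.
Redistributed shares: Machining 71,657.93 → $71,658; Logistics 161,342.07 → $161,342.

Plating: $206,000 · Machining: $71,658 · Receiving: $367,000 · Logistics: $161,342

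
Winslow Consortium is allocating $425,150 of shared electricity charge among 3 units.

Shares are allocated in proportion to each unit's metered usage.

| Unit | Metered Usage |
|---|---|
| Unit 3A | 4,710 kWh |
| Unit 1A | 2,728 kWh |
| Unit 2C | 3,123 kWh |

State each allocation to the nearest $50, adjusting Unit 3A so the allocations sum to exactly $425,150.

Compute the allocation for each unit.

Sum of metered usage: 10,561.
Raw shares: Unit 3A 4,710/10,561 × $425,150 = 189,608.61; Unit 1A 2,728/10,561 × $425,150 = 109,820.02; Unit 2C 3,123/10,561 × $425,150 = 125,721.38.
Rounded to nearest $50: Unit 3A $189,600; Unit 1A $109,800; Unit 2C $125,700. Sum = $425,100.
Difference $425,150 − $425,100 = +$50 applied to Unit 3A: Unit 3A becomes $189,650.

Unit 3A: $189,650 · Unit 1A: $109,800 · Unit 2C: $125,700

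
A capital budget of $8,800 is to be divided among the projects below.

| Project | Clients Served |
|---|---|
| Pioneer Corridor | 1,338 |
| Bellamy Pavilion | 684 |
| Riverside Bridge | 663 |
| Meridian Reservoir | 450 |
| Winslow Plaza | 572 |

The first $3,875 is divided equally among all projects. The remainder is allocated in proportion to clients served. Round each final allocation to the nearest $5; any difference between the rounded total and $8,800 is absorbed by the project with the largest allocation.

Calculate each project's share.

Pioneer Corridor: $2,550 | Bellamy Pavilion: $1,685 | Riverside Bridge: $1,655 | Meridian Reservoir: $1,375 | Winslow Plaza: $1,535

First tranche $3,875 split equally: $775 each.
Remainder $4,925 by clients served (total 3,707): Pioneer Corridor 1,777.62 → $1,780; Bellamy Pavilion 908.74 → $910; Riverside Bridge 880.84 → $880; Meridian Reservoir 597.86 → $600; Winslow Plaza 759.94 → $760.
Rounding difference −$5 on remainder applied to Pioneer Corridor.
Totals: Pioneer Corridor $775 + $1,775 = $2,550; Bellamy Pavilion $775 + $910 = $1,685; Riverside Bridge $775 + $880 = $1,655; Meridian Reservoir $775 + $600 = $1,375; Winslow Plaza $775 + $760 = $1,535.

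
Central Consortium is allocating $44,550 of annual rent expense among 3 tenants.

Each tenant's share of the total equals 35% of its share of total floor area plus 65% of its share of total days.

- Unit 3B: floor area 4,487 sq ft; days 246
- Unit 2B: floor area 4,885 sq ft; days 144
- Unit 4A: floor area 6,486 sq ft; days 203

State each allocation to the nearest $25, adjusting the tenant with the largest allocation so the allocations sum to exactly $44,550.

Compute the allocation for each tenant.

Unit 3B: $16,425; Unit 2B: $11,825; Unit 4A: $16,300

Totals — floor area 15,858, days 593.
Blended shares (35% floor area + 65% days): Unit 3B 0.3687; Unit 2B 0.2657; Unit 4A 0.3657.
Unrounded shares: Unit 3B 16,424.60; Unit 2B 11,835.05; Unit 4A 16,290.35.
At nearest $25: Unit 3B $16,425; Unit 2B $11,825; Unit 4A $16,300. Sum = $44,550.
Rounded total matches; no reconciliation needed.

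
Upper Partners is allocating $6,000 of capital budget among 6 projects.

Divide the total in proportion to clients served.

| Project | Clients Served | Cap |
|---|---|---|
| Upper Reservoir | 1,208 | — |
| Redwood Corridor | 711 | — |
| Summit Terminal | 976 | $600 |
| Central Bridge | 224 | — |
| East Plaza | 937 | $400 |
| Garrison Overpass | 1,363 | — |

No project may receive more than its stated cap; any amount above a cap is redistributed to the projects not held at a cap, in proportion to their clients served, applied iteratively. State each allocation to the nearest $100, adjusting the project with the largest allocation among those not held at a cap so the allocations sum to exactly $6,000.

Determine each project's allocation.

Combined clients served = 5,419.
Proportional shares (ignoring caps): Upper Reservoir 1,337.52; Redwood Corridor 787.23; Summit Terminal 1,080.64; Central Bridge 248.02; East Plaza 1,037.46; Garrison Overpass 1,509.13.
Held at cap: Summit Terminal ($600), East Plaza ($400); residual $5,000 reallocated over remaining clients served 3,506.
Shares after redistribution: Upper Reservoir 1,722.76 → $1,700; Redwood Corridor 1,013.98 → $1,000; Central Bridge 319.45 → $300; Garrison Overpass 1,943.81 → $1,900.
Rounding difference +$100 applied to Garrison Overpass → $2,000.

Upper Reservoir: $1,700 · Redwood Corridor: $1,000 · Summit Terminal: $600 · Central Bridge: $300 · East Plaza: $400 · Garrison Overpass: $2,000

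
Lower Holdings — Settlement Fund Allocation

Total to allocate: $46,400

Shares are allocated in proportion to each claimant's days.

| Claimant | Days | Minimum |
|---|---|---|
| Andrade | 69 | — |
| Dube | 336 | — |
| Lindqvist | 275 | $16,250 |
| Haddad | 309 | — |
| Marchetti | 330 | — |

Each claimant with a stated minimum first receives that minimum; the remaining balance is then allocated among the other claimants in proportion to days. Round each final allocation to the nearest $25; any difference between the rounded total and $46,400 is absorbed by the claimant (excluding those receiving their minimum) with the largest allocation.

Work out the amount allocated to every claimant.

Minimums first: Lindqvist $16,250. Balance $30,150.
Balance split over remaining days 1,044: Andrade 1,992.67 → $2,000; Dube 9,703.45 → $9,700; Haddad 8,923.71 → $8,925; Marchetti 9,530.17 → $9,525.

Andrade: $2,000 · Dube: $9,700 · Lindqvist: $16,250 · Haddad: $8,925 · Marchetti: $9,525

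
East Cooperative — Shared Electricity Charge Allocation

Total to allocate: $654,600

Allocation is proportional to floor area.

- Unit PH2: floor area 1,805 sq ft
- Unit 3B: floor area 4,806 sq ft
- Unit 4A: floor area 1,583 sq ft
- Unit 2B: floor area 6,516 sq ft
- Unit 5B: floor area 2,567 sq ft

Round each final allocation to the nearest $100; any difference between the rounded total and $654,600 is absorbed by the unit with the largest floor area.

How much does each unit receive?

Unit PH2: $68,400 · Unit 3B: $182,100 · Unit 4A: $60,000 · Unit 2B: $246,800 · Unit 5B: $97,300

Floor area total: 1,805 + 4,806 + 1,583 + 6,516 + 2,567 = 17,277.
Raw shares: Unit PH2 68,388.78; Unit 3B 182,092.24; Unit 4A 59,977.53; Unit 2B 246,881.61; Unit 5B 97,259.84.
At nearest $100: Unit PH2 $68,400; Unit 3B $182,100; Unit 4A $60,000; Unit 2B $246,900; Unit 5B $97,300. Sum = $654,700.
Difference $654,600 − $654,700 = −$100 applied to largest floor area (Unit 2B): Unit 2B becomes $246,800.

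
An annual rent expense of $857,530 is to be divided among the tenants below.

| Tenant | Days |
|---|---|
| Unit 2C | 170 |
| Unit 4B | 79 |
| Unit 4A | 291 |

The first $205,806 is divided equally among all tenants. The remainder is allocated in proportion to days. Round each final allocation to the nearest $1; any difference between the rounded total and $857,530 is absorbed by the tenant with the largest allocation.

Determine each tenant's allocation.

Unit 2C: $273,774; Unit 4B: $163,947; Unit 4A: $419,809

First tranche $205,806 split equally: $68,602 each.
Remainder $651,724 by days (total 540): Unit 2C 205,172.37 → $205,172; Unit 4B 95,344.81 → $95,345; Unit 4A 351,206.82 → $351,207.
Totals: Unit 2C $68,602 + $205,172 = $273,774; Unit 4B $68,602 + $95,345 = $163,947; Unit 4A $68,602 + $351,207 = $419,809.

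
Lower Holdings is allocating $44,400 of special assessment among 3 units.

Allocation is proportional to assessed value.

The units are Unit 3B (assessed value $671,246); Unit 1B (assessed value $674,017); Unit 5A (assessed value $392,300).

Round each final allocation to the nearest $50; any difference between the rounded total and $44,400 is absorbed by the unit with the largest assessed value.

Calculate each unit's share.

Assessed value total: 1,737,563.
Pro-rata amounts: Unit 3B 671,246/1,737,563 × $44,400 = 17,152.37; Unit 1B 674,017/1,737,563 × $44,400 = 17,223.18; Unit 5A 392,300/1,737,563 × $44,400 = 10,024.45.
Rounded to nearest $50: Unit 3B $17,150; Unit 1B $17,200; Unit 5A $10,000. Sum = $44,350.
Difference $44,400 − $44,350 = +$50 applied to largest assessed value (Unit 1B): Unit 1B becomes $17,250.

Unit 3B: $17,150 · Unit 1B: $17,250 · Unit 5A: $10,000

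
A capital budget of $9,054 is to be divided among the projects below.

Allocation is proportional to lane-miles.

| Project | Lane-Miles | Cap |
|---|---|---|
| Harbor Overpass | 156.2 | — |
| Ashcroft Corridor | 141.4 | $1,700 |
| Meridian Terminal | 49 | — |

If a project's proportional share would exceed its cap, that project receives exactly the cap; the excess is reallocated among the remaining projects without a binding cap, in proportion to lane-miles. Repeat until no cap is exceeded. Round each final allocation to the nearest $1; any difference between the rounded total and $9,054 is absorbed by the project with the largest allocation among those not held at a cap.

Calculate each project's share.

Combined lane-miles = 346.6.
Unconstrained shares: Harbor Overpass 4,080.31; Ashcroft Corridor 3,693.70; Meridian Terminal 1,279.99.
Capped: Ashcroft Corridor ($1,700); remaining pool $7,354 reallocated over remaining lane-miles 205.2.
Redistributed shares: Harbor Overpass 5,597.93 → $5,598; Meridian Terminal 1,756.07 → $1,756.

Harbor Overpass: $5,598 | Ashcroft Corridor: $1,700 | Meridian Terminal: $1,756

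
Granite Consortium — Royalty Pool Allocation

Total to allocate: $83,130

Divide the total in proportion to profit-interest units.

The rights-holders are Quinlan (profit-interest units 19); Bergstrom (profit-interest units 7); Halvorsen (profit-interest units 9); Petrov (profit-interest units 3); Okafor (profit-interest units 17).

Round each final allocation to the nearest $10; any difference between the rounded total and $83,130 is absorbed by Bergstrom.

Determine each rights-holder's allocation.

Sum of profit-interest units: 55.
Proportional shares: Quinlan 19/55 × $83,130 = 28,717.64; Bergstrom 7/55 × $83,130 = 10,580.18; Halvorsen 9/55 × $83,130 = 13,603.09; Petrov 3/55 × $83,130 = 4,534.36; Okafor 17/55 × $83,130 = 25,694.73.
At nearest $10: Quinlan $28,720; Bergstrom $10,580; Halvorsen $13,600; Petrov $4,530; Okafor $25,690. Sum = $83,120.
Difference $83,130 − $83,120 = +$10 applied to Bergstrom: Bergstrom becomes $10,590.

Quinlan: $28,720 · Bergstrom: $10,590 · Halvorsen: $13,600 · Petrov: $4,530 · Okafor: $25,690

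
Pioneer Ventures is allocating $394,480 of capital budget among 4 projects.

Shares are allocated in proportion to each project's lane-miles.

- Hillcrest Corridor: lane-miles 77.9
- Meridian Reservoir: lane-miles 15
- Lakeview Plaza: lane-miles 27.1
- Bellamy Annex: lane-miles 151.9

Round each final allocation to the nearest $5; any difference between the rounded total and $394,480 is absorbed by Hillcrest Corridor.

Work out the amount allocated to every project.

Hillcrest Corridor: $113,025 · Meridian Reservoir: $21,760 · Lakeview Plaza: $39,315 · Bellamy Annex: $220,380

Combined lane-miles = 271.9.
Pro-rata amounts: Hillcrest Corridor 77.9/271.9 × $394,480 = 113,019.46; Meridian Reservoir 15/271.9 × $394,480 = 21,762.41; Lakeview Plaza 27.1/271.9 × $394,480 = 39,317.43; Bellamy Annex 151.9/271.9 × $394,480 = 220,380.70.
Rounded to nearest $5: Hillcrest Corridor $113,020; Meridian Reservoir $21,760; Lakeview Plaza $39,315; Bellamy Annex $220,380. Sum = $394,475.
Difference $394,480 − $394,475 = +$5 applied to Hillcrest Corridor: Hillcrest Corridor becomes $113,025.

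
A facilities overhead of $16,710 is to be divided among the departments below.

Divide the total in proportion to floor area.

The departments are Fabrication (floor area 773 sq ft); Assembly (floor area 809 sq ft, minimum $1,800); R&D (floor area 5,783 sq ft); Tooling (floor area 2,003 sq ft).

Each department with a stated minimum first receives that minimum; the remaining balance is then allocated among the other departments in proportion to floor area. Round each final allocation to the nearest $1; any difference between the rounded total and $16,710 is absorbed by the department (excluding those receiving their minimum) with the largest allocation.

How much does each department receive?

Guaranteed amounts: Assembly $1,800. Residual $14,910.
Residual split over remaining floor area 8,559: Fabrication 1,346.59 → $1,347; R&D 10,074.14 → $10,074; Tooling 3,489.28 → $3,489.

Fabrication: $1,347 | Assembly: $1,800 | R&D: $10,074 | Tooling: $3,489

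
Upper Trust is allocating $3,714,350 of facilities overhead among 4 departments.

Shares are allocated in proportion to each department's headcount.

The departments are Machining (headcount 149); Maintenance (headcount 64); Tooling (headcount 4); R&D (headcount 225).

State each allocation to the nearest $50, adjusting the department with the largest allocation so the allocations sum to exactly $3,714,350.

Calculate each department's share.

Total headcount = 442.
Pro-rata amounts: Machining 149/442 × $3,714,350 = 1,252,122.51; Maintenance 64/442 × $3,714,350 = 537,824.43; Tooling 4/442 × $3,714,350 = 33,614.03; R&D 225/442 × $3,714,350 = 1,890,789.03.
After rounding ($50): Machining $1,252,100; Maintenance $537,800; Tooling $33,600; R&D $1,890,800. Sum = $3,714,300.
Difference $3,714,350 − $3,714,300 = +$50 applied to largest allocation (R&D): R&D becomes $1,890,850.

Machining: $1,252,100 | Maintenance: $537,800 | Tooling: $33,600 | R&D: $1,890,850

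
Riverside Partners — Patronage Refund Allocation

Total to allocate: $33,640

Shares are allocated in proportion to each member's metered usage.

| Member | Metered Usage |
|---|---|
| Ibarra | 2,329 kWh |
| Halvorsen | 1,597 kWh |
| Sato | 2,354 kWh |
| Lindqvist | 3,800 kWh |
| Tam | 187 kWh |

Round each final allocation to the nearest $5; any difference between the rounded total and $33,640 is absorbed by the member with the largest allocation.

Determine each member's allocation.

Total metered usage = 10,267.
Raw shares: Ibarra 2,329/10,267 × $33,640 = 7,631.01; Halvorsen 1,597/10,267 × $33,640 = 5,232.60; Sato 2,354/10,267 × $33,640 = 7,712.92; Lindqvist 3,800/10,267 × $33,640 = 12,450.76; Tam 187/10,267 × $33,640 = 612.71.
After rounding ($5): Ibarra $7,630; Halvorsen $5,235; Sato $7,715; Lindqvist $12,450; Tam $615. Sum = $33,645.
Difference $33,640 − $33,645 = −$5 applied to largest allocation (Lindqvist): Lindqvist becomes $12,445.

Ibarra: $7,630 · Halvorsen: $5,235 · Sato: $7,715 · Lindqvist: $12,445 · Tam: $615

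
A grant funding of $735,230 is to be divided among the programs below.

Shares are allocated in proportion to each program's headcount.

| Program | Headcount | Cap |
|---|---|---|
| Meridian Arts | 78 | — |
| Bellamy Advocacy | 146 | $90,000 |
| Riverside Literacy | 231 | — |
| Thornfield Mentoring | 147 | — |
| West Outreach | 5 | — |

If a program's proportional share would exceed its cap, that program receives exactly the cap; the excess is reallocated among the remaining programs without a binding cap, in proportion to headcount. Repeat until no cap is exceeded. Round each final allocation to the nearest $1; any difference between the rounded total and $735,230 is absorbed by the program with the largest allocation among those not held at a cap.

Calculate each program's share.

Headcount total: 607.
Proportional shares (ignoring caps): Meridian Arts 94,477.66; Bellamy Advocacy 176,842.80; Riverside Literacy 279,799.23; Thornfield Mentoring 178,054.05; West Outreach 6,056.26.
Held at cap: Bellamy Advocacy ($90,000); residual $645,230 reallocated over remaining headcount 461.
Shares after redistribution: Meridian Arts 109,171.24 → $109,171; Riverside Literacy 323,314.82 → $323,315; Thornfield Mentoring 205,745.79 → $205,746; West Outreach 6,998.16 → $6,998.

Meridian Arts: $109,171 · Bellamy Advocacy: $90,000 · Riverside Literacy: $323,315 · Thornfield Mentoring: $205,746 · West Outreach: $6,998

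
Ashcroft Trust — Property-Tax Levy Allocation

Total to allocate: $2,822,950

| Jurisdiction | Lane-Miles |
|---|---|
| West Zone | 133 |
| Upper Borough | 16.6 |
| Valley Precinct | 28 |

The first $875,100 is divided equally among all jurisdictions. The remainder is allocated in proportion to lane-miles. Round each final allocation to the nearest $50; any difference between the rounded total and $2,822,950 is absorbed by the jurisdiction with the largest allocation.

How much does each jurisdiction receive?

$875,100 shared equally gives $291,700 per jurisdiction.
Remainder $1,947,850 by lane-miles (total 177.6): West Zone 1,458,693.98 → $1,458,700; Upper Borough 182,062.56 → $182,050; Valley Precinct 307,093.47 → $307,100.
Totals: West Zone $291,700 + $1,458,700 = $1,750,400; Upper Borough $291,700 + $182,050 = $473,750; Valley Precinct $291,700 + $307,100 = $598,800.

West Zone: $1,750,400 · Upper Borough: $473,750 · Valley Precinct: $598,800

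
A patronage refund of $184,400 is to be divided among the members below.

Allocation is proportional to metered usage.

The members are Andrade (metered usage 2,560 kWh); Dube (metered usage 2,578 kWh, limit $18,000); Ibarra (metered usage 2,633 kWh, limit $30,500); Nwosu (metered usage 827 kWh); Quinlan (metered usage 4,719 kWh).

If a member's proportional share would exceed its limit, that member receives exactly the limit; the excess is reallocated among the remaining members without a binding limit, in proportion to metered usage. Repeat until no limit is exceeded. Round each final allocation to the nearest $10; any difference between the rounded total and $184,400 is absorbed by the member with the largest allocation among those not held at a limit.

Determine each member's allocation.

Andrade: $42,920 · Dube: $18,000 · Ibarra: $30,500 · Nwosu: $13,860 · Quinlan: $79,120

Metered usage total: 13,317.
Pro-rata shares before constraints: Andrade 35,448.22; Dube 35,697.47; Ibarra 36,459.05; Nwosu 11,451.44; Quinlan 65,343.82.
Cap binds for Dube ($18,000), Ibarra ($30,500); balance $135,900 reallocated over remaining metered usage 8,106.
Redistributed shares: Andrade 42,919.32 → $42,920; Nwosu 13,864.95 → $13,860; Quinlan 79,115.73 → $79,120.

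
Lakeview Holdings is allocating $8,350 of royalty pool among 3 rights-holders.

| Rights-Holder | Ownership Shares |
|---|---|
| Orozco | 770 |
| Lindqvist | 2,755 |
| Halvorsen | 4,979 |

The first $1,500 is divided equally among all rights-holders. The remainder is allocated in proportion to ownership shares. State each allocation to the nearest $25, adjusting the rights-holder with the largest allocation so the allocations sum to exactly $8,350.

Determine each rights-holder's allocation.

$1,500 shared equally gives $500 per rights-holder.
Remainder $6,850 by ownership shares (total 8,504): Orozco 620.24 → $625; Lindqvist 2,219.16 → $2,225; Halvorsen 4,010.60 → $4,000.
Totals: Orozco $500 + $625 = $1,125; Lindqvist $500 + $2,225 = $2,725; Halvorsen $500 + $4,000 = $4,500.

Orozco: $1,125 · Lindqvist: $2,725 · Halvorsen: $4,500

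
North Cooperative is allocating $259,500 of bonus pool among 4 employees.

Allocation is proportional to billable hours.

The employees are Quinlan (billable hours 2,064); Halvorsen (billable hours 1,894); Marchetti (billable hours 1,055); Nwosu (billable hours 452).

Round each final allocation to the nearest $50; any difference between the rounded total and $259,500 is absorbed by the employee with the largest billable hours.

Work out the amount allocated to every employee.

Billable hours total: 2,064 + 1,894 + 1,055 + 452 = 5,465.
Raw shares: Quinlan 98,006.95; Halvorsen 89,934.68; Marchetti 50,095.61; Nwosu 21,462.76.
Rounded to nearest $50: Quinlan $98,000; Halvorsen $89,950; Marchetti $50,100; Nwosu $21,450. Sum = $259,500.
No rounding difference to absorb.

Quinlan: $98,000; Halvorsen: $89,950; Marchetti: $50,100; Nwosu: $21,450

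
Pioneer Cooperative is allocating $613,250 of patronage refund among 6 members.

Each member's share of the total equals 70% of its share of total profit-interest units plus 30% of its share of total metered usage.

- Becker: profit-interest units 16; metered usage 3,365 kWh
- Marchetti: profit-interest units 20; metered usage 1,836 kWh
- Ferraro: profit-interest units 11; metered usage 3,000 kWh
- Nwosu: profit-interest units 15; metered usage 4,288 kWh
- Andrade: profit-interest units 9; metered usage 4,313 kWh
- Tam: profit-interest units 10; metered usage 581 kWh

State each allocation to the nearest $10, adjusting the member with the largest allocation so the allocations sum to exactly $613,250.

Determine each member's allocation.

Becker: $120,410; Marchetti: $125,420; Ferraro: $90,050; Nwosu: $124,880; Andrade: $93,340; Tam: $59,150

Totals — profit-interest units 81, metered usage 17,383.
Composite weights (70% profit-interest units + 30% metered usage): Becker 0.1963; Marchetti 0.2045; Ferraro 0.1468; Nwosu 0.2036; Andrade 0.1522; Tam 0.0964.
Pro-rata amounts: Becker 120,408.93; Marchetti 125,425.35; Ferraro 90,047.45; Nwosu 124,877.92; Andrade 93,344.36; Tam 59,145.99.
After rounding ($10): Becker $120,410; Marchetti $125,430; Ferraro $90,050; Nwosu $124,880; Andrade $93,340; Tam $59,150. Sum = $613,260.
Difference $613,250 − $613,260 = −$10 applied to largest allocation (Marchetti): Marchetti becomes $125,420.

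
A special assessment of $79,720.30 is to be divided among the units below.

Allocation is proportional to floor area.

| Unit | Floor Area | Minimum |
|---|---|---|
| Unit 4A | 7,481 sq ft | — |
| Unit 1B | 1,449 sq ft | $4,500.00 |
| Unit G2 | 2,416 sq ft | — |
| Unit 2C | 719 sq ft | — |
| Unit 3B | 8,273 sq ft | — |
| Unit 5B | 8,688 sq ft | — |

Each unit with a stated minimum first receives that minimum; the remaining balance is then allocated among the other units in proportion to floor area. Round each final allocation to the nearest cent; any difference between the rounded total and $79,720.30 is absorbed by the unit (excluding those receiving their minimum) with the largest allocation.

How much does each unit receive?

Fund the minimums — Unit 1B $4,500.00. Residual $75,220.30.
Residual split over remaining floor area 27,577: Unit 4A 20,405.5214 → $20,405.52; Unit G2 6,589.9933 → $6,589.99; Unit 2C 1,961.1776 → $1,961.18; Unit 3B 22,565.8172 → $22,565.82; Unit 5B 23,697.7904 → $23,697.79.

Unit 4A: $20,405.52; Unit 1B: $4,500.00; Unit G2: $6,589.99; Unit 2C: $1,961.18; Unit 3B: $22,565.82; Unit 5B: $23,697.79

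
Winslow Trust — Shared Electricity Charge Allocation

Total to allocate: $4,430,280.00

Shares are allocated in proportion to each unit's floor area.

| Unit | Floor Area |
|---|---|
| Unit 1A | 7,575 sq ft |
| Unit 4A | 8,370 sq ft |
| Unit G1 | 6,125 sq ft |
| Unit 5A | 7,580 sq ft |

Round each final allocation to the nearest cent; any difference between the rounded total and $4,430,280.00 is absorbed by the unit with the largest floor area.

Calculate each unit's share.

Unit 1A: $1,131,850.62 · Unit 4A: $1,250,638.91 · Unit G1: $915,192.75 · Unit 5A: $1,132,597.72

Total floor area = 7,575 + 8,370 + 6,125 + 7,580 = 29,650.
Raw shares: Unit 1A 1,131,850.6239; Unit 4A 1,250,638.9073; Unit G1 915,192.7487; Unit 5A 1,132,597.7201.
After rounding (cent): Unit 1A $1,131,850.62; Unit 4A $1,250,638.91; Unit G1 $915,192.75; Unit 5A $1,132,597.72. Sum = $4,430,280.00.
Sum already equals the total — no adjustment.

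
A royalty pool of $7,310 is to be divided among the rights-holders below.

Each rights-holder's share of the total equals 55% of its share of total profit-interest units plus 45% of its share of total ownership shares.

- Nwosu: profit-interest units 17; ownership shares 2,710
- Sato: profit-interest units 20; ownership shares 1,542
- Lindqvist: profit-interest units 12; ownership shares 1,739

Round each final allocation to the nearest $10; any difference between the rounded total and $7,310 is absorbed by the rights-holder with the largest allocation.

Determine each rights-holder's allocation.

Nwosu: $2,880; Sato: $2,490; Lindqvist: $1,940

Profit-interest units total 49; ownership shares total 5,991.
Blended shares (55% profit-interest units + 45% ownership shares): Nwosu 0.3944; Sato 0.3403; Lindqvist 0.2653.
Proportional shares: Nwosu 2,882.86; Sato 2,487.69; Lindqvist 1,939.45.
After rounding ($10): Nwosu $2,880; Sato $2,490; Lindqvist $1,940. Sum = $7,310.
No rounding difference to absorb.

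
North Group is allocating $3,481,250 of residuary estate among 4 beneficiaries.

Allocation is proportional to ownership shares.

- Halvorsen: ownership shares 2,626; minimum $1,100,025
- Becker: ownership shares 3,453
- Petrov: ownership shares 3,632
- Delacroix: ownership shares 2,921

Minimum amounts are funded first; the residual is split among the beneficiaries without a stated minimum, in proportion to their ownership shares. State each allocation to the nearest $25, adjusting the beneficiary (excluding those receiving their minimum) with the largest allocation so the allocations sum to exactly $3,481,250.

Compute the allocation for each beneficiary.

Halvorsen: $1,100,025 | Becker: $821,750 | Petrov: $864,325 | Delacroix: $695,150

Minimums first: Halvorsen $1,100,025. Balance $2,381,225.
Balance split over remaining ownership shares 10,006: Becker 821,743.95 → $821,750; Petrov 864,342.31 → $864,350; Delacroix 695,138.74 → $695,150.
Rounding difference −$25 applied to Petrov → $864,325.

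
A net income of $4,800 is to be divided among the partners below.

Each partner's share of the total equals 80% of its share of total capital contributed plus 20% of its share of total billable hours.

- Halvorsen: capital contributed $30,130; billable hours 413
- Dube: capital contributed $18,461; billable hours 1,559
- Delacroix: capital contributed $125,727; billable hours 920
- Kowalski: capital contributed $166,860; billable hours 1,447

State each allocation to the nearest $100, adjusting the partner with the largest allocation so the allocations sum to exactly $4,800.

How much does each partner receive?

Halvorsen: $400 · Dube: $600 · Delacroix: $1,600 · Kowalski: $2,200

Capital contributed total 341,178; billable hours total 4,339.
Combined weights (80% capital contributed + 20% billable hours): Halvorsen 0.0897; Dube 0.1151; Delacroix 0.3372; Kowalski 0.4580.
Pro-rata amounts: Halvorsen 430.49; Dube 552.71; Delacroix 1,618.62; Kowalski 2,198.18.
At nearest $100: Halvorsen $400; Dube $600; Delacroix $1,600; Kowalski $2,200. Sum = $4,800.
No rounding difference to absorb.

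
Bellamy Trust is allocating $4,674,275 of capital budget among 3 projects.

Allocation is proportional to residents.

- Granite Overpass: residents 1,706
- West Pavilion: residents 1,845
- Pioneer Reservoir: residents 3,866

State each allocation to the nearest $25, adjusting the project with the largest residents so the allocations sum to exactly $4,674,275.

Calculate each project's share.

Total residents = 1,706 + 1,845 + 3,866 = 7,417.
Unrounded shares: Granite Overpass 1,075,139.97; West Pavilion 1,162,739.30; Pioneer Reservoir 2,436,395.73.
Rounded to nearest $25: Granite Overpass $1,075,150; West Pavilion $1,162,750; Pioneer Reservoir $2,436,400. Sum = $4,674,300.
Difference $4,674,275 − $4,674,300 = −$25 applied to largest residents (Pioneer Reservoir): Pioneer Reservoir becomes $2,436,375.

Granite Overpass: $1,075,150 | West Pavilion: $1,162,750 | Pioneer Reservoir: $2,436,375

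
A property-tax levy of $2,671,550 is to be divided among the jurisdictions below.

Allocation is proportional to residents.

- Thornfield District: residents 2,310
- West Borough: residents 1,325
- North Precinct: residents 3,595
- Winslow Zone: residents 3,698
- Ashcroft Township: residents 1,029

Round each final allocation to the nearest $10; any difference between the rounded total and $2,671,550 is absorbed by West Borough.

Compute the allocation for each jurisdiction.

Thornfield District: $516,120; West Borough: $296,050; North Precinct: $803,230; Winslow Zone: $826,240; Ashcroft Township: $229,910

Total residents = 11,957.
Proportional shares: Thornfield District 2,310/11,957 × $2,671,550 = 516,122.82; West Borough 1,325/11,957 × $2,671,550 = 296,044.47; North Precinct 3,595/11,957 × $2,671,550 = 803,230.10; Winslow Zone 3,698/11,957 × $2,671,550 = 826,243.36; Ashcroft Township 1,029/11,957 × $2,671,550 = 229,909.25.
After rounding ($10): Thornfield District $516,120; West Borough $296,040; North Precinct $803,230; Winslow Zone $826,240; Ashcroft Township $229,910. Sum = $2,671,540.
Difference $2,671,550 − $2,671,540 = +$10 applied to West Borough: West Borough becomes $296,050.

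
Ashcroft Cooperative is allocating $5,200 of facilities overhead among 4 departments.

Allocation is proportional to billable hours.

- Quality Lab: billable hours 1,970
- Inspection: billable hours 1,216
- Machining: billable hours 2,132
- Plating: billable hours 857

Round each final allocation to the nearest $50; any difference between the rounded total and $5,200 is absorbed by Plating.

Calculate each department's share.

Sum of billable hours: 6,175.
Pro-rata amounts: Quality Lab 1,970/6,175 × $5,200 = 1,658.95; Inspection 1,216/6,175 × $5,200 = 1,024.00; Machining 2,132/6,175 × $5,200 = 1,795.37; Plating 857/6,175 × $5,200 = 721.68.
After rounding ($50): Quality Lab $1,650; Inspection $1,000; Machining $1,800; Plating $700. Sum = $5,150.
Difference $5,200 − $5,150 = +$50 applied to Plating: Plating becomes $750.

Quality Lab: $1,650 | Inspection: $1,000 | Machining: $1,800 | Plating: $750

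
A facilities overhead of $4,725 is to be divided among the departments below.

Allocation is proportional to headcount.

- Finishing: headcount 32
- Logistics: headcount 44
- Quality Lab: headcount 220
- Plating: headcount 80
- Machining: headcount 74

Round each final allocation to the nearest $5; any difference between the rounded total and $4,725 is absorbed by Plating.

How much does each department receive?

Headcount total: 450.
Proportional shares: Finishing 32/450 × $4,725 = 336.00; Logistics 44/450 × $4,725 = 462.00; Quality Lab 220/450 × $4,725 = 2,310.00; Plating 80/450 × $4,725 = 840.00; Machining 74/450 × $4,725 = 777.00.
After rounding ($5): Finishing $335; Logistics $460; Quality Lab $2,310; Plating $840; Machining $775. Sum = $4,720.
Difference $4,725 − $4,720 = +$5 applied to Plating: Plating becomes $845.

Finishing: $335 | Logistics: $460 | Quality Lab: $2,310 | Plating: $845 | Machining: $775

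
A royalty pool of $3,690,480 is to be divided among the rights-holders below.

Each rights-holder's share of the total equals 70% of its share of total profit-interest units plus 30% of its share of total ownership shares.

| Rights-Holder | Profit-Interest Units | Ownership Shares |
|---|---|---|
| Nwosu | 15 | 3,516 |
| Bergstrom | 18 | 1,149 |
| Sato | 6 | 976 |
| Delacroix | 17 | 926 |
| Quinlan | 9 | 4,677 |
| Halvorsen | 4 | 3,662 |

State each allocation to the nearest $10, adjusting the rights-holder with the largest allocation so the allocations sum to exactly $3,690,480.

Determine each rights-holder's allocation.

Totals — profit-interest units 69, ownership shares 14,906.
Blended shares (70% profit-interest units + 30% ownership shares): Nwosu 0.2229; Bergstrom 0.2057; Sato 0.0805; Delacroix 0.1911; Quinlan 0.1854; Halvorsen 0.1143.
Raw shares: Nwosu 822,745.88; Bergstrom 759,255.78; Sato 297,130.37; Delacroix 705,252.79; Quinlan 684,341.31; Halvorsen 421,753.87.
After rounding ($10): Nwosu $822,750; Bergstrom $759,260; Sato $297,130; Delacroix $705,250; Quinlan $684,340; Halvorsen $421,750. Sum = $3,690,480.
Rounded total matches; no reconciliation needed.

Nwosu: $822,750 | Bergstrom: $759,260 | Sato: $297,130 | Delacroix: $705,250 | Quinlan: $684,340 | Halvorsen: $421,750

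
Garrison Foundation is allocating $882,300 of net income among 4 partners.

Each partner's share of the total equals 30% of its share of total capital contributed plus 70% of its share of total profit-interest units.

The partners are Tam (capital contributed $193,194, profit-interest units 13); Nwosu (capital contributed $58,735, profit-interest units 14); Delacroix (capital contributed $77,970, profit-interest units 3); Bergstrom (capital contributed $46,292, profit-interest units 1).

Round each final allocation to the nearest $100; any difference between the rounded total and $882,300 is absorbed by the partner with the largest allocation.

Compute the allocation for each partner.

Totals — capital contributed 376,191, profit-interest units 31.
Combined weights (30% capital contributed + 70% profit-interest units): Tam 0.4476; Nwosu 0.3630; Delacroix 0.1299; Bergstrom 0.0595.
Unrounded shares: Tam 394,930.07; Nwosu 320,246.91; Delacroix 114,628.82; Bergstrom 52,494.20.
Rounded to nearest $100: Tam $394,900; Nwosu $320,200; Delacroix $114,600; Bergstrom $52,500. Sum = $882,200.
Difference $882,300 − $882,200 = +$100 applied to largest allocation (Tam): Tam becomes $395,000.

Tam: $395,000 | Nwosu: $320,200 | Delacroix: $114,600 | Bergstrom: $52,500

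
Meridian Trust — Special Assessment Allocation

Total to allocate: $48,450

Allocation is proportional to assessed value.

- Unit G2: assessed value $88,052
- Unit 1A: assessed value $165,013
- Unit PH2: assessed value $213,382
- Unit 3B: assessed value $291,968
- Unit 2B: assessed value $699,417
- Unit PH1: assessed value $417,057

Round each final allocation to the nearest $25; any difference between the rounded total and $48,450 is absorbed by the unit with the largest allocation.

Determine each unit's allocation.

Unit G2: $2,275; Unit 1A: $4,275; Unit PH2: $5,525; Unit 3B: $7,550; Unit 2B: $18,050; Unit PH1: $10,775

Total assessed value = 1,874,889.
Raw shares: Unit G2 88,052/1,874,889 × $48,450 = 2,275.40; Unit 1A 165,013/1,874,889 × $48,450 = 4,264.19; Unit PH2 213,382/1,874,889 × $48,450 = 5,514.12; Unit 3B 291,968/1,874,889 × $48,450 = 7,544.90; Unit 2B 699,417/1,874,889 × $48,450 = 18,074.01; Unit PH1 417,057/1,874,889 × $48,450 = 10,777.39.
Rounded to nearest $25: Unit G2 $2,275; Unit 1A $4,275; Unit PH2 $5,525; Unit 3B $7,550; Unit 2B $18,075; Unit PH1 $10,775. Sum = $48,475.
Difference $48,450 − $48,475 = −$25 applied to largest allocation (Unit 2B): Unit 2B becomes $18,050.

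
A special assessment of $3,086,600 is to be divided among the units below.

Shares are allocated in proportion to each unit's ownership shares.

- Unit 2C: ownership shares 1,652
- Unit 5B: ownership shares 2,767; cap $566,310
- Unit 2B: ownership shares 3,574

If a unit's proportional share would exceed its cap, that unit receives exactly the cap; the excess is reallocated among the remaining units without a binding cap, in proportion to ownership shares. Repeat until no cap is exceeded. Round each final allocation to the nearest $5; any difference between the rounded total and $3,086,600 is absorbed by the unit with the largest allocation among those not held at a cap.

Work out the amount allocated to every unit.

Unit 2C: $796,695; Unit 5B: $566,310; Unit 2B: $1,723,595

Combined ownership shares = 7,993.
Unconstrained shares: Unit 2C 637,941.10; Unit 5B 1,068,512.72; Unit 2B 1,380,146.18.
Held at cap: Unit 5B ($566,310); balance $2,520,290 reallocated over remaining ownership shares 5,226.
Remaining shares: Unit 2C 796,693.28 → $796,695; Unit 2B 1,723,596.72 → $1,723,595.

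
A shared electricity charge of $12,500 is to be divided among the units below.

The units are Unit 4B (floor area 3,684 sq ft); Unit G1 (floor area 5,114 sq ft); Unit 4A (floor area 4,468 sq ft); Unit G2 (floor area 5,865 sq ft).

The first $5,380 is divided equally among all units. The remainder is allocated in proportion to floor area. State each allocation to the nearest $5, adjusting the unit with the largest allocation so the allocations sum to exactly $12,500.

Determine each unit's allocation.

Unit 4B: $2,715 · Unit G1: $3,250 · Unit 4A: $3,010 · Unit G2: $3,525

First tranche $5,380 split equally: $1,345 each.
Remainder $7,120 by floor area (total 19,131): Unit 4B 1,371.08 → $1,370; Unit G1 1,903.28 → $1,905; Unit 4A 1,662.86 → $1,665; Unit G2 2,182.78 → $2,185.
Rounding difference −$5 on remainder applied to Unit G2.
Totals: Unit 4B $1,345 + $1,370 = $2,715; Unit G1 $1,345 + $1,905 = $3,250; Unit 4A $1,345 + $1,665 = $3,010; Unit G2 $1,345 + $2,180 = $3,525.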